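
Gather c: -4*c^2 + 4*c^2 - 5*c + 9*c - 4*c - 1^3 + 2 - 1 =0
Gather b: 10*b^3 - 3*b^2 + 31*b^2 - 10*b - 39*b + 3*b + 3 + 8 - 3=10*b^3 + 28*b^2 - 46*b + 8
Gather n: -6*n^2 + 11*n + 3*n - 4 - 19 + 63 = -6*n^2 + 14*n + 40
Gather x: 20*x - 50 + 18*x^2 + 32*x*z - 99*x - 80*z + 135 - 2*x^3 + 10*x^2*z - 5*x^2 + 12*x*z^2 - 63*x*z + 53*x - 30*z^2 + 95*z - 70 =-2*x^3 + x^2*(10*z + 13) + x*(12*z^2 - 31*z - 26) - 30*z^2 + 15*z + 15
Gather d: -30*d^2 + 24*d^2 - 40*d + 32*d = -6*d^2 - 8*d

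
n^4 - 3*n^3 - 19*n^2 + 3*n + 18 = (n - 6)*(n - 1)*(n + 1)*(n + 3)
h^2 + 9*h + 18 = (h + 3)*(h + 6)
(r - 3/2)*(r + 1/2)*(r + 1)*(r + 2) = r^4 + 2*r^3 - 7*r^2/4 - 17*r/4 - 3/2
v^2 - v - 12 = (v - 4)*(v + 3)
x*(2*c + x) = 2*c*x + x^2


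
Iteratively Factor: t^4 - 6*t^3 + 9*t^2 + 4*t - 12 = (t - 2)*(t^3 - 4*t^2 + t + 6) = (t - 2)^2*(t^2 - 2*t - 3) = (t - 3)*(t - 2)^2*(t + 1)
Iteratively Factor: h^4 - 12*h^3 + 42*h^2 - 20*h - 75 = (h - 5)*(h^3 - 7*h^2 + 7*h + 15) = (h - 5)^2*(h^2 - 2*h - 3) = (h - 5)^2*(h + 1)*(h - 3)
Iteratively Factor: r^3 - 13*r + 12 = (r + 4)*(r^2 - 4*r + 3) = (r - 1)*(r + 4)*(r - 3)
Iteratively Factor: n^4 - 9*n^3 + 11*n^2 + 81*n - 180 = (n - 3)*(n^3 - 6*n^2 - 7*n + 60) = (n - 3)*(n + 3)*(n^2 - 9*n + 20) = (n - 5)*(n - 3)*(n + 3)*(n - 4)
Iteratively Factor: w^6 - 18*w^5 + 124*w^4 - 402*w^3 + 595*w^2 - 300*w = (w - 4)*(w^5 - 14*w^4 + 68*w^3 - 130*w^2 + 75*w) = (w - 5)*(w - 4)*(w^4 - 9*w^3 + 23*w^2 - 15*w) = (w - 5)*(w - 4)*(w - 1)*(w^3 - 8*w^2 + 15*w) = (w - 5)*(w - 4)*(w - 3)*(w - 1)*(w^2 - 5*w) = w*(w - 5)*(w - 4)*(w - 3)*(w - 1)*(w - 5)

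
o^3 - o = o*(o - 1)*(o + 1)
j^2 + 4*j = j*(j + 4)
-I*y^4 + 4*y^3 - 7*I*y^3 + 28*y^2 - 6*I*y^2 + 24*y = y*(y + 6)*(y + 4*I)*(-I*y - I)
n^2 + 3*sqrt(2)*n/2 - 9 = (n - 3*sqrt(2)/2)*(n + 3*sqrt(2))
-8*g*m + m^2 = m*(-8*g + m)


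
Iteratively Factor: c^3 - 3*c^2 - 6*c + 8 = (c - 1)*(c^2 - 2*c - 8) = (c - 4)*(c - 1)*(c + 2)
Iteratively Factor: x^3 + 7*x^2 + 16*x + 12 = (x + 3)*(x^2 + 4*x + 4) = (x + 2)*(x + 3)*(x + 2)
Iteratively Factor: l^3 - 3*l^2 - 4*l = (l - 4)*(l^2 + l) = l*(l - 4)*(l + 1)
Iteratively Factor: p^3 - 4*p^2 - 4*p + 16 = (p - 4)*(p^2 - 4) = (p - 4)*(p - 2)*(p + 2)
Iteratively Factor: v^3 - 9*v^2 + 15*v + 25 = (v - 5)*(v^2 - 4*v - 5) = (v - 5)*(v + 1)*(v - 5)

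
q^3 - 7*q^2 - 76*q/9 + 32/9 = (q - 8)*(q - 1/3)*(q + 4/3)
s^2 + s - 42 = (s - 6)*(s + 7)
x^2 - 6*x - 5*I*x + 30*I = (x - 6)*(x - 5*I)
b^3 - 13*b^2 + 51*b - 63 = (b - 7)*(b - 3)^2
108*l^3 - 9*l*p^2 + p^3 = (-6*l + p)^2*(3*l + p)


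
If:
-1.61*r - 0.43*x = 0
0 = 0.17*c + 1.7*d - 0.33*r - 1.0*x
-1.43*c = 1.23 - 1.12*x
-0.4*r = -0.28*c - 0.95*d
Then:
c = -0.70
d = 0.18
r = -0.06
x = 0.21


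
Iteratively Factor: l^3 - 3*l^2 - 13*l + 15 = (l + 3)*(l^2 - 6*l + 5) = (l - 5)*(l + 3)*(l - 1)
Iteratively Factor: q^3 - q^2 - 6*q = (q + 2)*(q^2 - 3*q) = (q - 3)*(q + 2)*(q)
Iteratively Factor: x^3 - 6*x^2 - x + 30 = (x + 2)*(x^2 - 8*x + 15) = (x - 5)*(x + 2)*(x - 3)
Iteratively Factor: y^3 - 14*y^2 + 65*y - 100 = (y - 4)*(y^2 - 10*y + 25) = (y - 5)*(y - 4)*(y - 5)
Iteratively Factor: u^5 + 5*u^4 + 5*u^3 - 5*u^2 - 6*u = (u)*(u^4 + 5*u^3 + 5*u^2 - 5*u - 6) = u*(u + 3)*(u^3 + 2*u^2 - u - 2) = u*(u + 2)*(u + 3)*(u^2 - 1) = u*(u - 1)*(u + 2)*(u + 3)*(u + 1)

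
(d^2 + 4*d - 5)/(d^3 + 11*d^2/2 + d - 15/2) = 2/(2*d + 3)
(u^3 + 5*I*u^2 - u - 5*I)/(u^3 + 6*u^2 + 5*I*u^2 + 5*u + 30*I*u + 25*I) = (u - 1)/(u + 5)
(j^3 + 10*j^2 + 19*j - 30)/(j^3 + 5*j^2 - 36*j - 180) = (j - 1)/(j - 6)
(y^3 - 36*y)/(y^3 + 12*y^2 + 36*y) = (y - 6)/(y + 6)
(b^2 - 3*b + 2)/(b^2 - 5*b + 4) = (b - 2)/(b - 4)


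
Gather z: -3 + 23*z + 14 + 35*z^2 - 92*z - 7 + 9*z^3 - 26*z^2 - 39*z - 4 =9*z^3 + 9*z^2 - 108*z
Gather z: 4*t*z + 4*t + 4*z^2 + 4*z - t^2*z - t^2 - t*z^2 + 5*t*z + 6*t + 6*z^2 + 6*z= -t^2 + 10*t + z^2*(10 - t) + z*(-t^2 + 9*t + 10)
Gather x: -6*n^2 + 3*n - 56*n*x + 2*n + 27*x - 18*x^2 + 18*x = -6*n^2 + 5*n - 18*x^2 + x*(45 - 56*n)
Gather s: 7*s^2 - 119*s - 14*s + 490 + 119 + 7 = 7*s^2 - 133*s + 616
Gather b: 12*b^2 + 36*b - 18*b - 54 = 12*b^2 + 18*b - 54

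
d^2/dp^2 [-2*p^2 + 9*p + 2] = -4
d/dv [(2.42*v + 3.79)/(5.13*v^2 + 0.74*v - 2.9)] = (12.4146*v^2 + 1.7908*v - (2.42*v + 3.79)*(10.26*v + 0.74) - 7.018)/(5.13*v^2 + 0.74*v - 2.9)^2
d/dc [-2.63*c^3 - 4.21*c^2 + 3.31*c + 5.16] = -7.89*c^2 - 8.42*c + 3.31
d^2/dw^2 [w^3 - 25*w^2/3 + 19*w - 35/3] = 6*w - 50/3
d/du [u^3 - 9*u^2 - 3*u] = 3*u^2 - 18*u - 3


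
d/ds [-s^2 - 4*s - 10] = -2*s - 4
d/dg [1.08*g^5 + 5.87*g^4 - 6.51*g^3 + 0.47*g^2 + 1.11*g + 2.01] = 5.4*g^4 + 23.48*g^3 - 19.53*g^2 + 0.94*g + 1.11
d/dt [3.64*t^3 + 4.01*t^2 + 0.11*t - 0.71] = 10.92*t^2 + 8.02*t + 0.11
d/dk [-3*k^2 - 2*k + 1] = -6*k - 2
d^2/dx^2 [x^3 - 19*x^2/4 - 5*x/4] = 6*x - 19/2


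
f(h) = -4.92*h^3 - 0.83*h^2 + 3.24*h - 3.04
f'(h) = -14.76*h^2 - 1.66*h + 3.24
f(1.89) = -33.10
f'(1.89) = -52.62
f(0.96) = -5.05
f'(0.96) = -11.96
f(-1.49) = 6.56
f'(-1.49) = -27.06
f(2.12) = -46.78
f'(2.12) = -66.62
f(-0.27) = -3.88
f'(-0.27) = 2.61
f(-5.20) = 649.46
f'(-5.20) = -387.24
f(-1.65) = 11.46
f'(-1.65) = -34.21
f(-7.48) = 1985.35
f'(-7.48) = -810.17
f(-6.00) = 1010.36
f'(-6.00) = -518.16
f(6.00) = -1076.20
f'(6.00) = -538.08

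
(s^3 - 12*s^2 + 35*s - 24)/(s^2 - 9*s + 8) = s - 3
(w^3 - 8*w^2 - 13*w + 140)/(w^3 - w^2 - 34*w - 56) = (w - 5)/(w + 2)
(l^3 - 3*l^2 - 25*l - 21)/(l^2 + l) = l - 4 - 21/l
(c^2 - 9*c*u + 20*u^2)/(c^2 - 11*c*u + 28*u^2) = (-c + 5*u)/(-c + 7*u)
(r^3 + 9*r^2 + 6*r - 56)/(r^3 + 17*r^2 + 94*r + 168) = (r - 2)/(r + 6)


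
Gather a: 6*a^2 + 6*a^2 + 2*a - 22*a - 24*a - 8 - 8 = 12*a^2 - 44*a - 16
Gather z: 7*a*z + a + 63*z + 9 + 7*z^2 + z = a + 7*z^2 + z*(7*a + 64) + 9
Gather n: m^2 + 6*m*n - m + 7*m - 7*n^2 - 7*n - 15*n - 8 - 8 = m^2 + 6*m - 7*n^2 + n*(6*m - 22) - 16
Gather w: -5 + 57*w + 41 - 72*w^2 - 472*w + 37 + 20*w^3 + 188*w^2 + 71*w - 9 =20*w^3 + 116*w^2 - 344*w + 64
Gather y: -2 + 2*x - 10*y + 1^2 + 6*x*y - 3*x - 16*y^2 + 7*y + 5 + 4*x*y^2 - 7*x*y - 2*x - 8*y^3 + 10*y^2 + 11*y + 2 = -3*x - 8*y^3 + y^2*(4*x - 6) + y*(8 - x) + 6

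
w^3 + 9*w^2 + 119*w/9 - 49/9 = (w - 1/3)*(w + 7/3)*(w + 7)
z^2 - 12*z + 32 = (z - 8)*(z - 4)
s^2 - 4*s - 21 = (s - 7)*(s + 3)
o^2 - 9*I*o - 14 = (o - 7*I)*(o - 2*I)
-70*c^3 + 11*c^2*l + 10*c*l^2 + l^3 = (-2*c + l)*(5*c + l)*(7*c + l)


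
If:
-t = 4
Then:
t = -4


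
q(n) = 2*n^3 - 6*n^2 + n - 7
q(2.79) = -7.48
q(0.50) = -7.75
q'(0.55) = -3.78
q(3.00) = -4.00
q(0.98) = -9.90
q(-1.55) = -30.41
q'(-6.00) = 289.00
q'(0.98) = -5.00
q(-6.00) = -661.00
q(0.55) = -7.93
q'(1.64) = -2.54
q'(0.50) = -3.50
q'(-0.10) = 2.26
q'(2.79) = 14.22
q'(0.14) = -0.56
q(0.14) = -6.97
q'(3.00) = 19.00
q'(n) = 6*n^2 - 12*n + 1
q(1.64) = -12.68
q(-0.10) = -7.16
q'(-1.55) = 34.02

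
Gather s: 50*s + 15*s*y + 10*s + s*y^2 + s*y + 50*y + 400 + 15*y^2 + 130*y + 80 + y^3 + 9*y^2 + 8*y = s*(y^2 + 16*y + 60) + y^3 + 24*y^2 + 188*y + 480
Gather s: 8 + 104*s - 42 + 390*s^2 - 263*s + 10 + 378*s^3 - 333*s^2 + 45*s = 378*s^3 + 57*s^2 - 114*s - 24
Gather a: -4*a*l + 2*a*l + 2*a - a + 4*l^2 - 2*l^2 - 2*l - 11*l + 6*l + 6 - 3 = a*(1 - 2*l) + 2*l^2 - 7*l + 3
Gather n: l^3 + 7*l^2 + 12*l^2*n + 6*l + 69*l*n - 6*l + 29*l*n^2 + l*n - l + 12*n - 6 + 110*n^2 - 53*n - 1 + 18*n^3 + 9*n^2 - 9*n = l^3 + 7*l^2 - l + 18*n^3 + n^2*(29*l + 119) + n*(12*l^2 + 70*l - 50) - 7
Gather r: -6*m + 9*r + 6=-6*m + 9*r + 6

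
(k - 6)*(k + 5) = k^2 - k - 30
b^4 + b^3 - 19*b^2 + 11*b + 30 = (b - 3)*(b - 2)*(b + 1)*(b + 5)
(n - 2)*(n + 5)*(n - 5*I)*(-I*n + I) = -I*n^4 - 5*n^3 - 2*I*n^3 - 10*n^2 + 13*I*n^2 + 65*n - 10*I*n - 50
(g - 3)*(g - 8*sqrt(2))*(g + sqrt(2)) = g^3 - 7*sqrt(2)*g^2 - 3*g^2 - 16*g + 21*sqrt(2)*g + 48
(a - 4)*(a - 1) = a^2 - 5*a + 4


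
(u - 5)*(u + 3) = u^2 - 2*u - 15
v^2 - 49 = (v - 7)*(v + 7)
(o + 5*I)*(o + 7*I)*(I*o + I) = I*o^3 - 12*o^2 + I*o^2 - 12*o - 35*I*o - 35*I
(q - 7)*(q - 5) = q^2 - 12*q + 35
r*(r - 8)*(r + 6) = r^3 - 2*r^2 - 48*r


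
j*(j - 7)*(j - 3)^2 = j^4 - 13*j^3 + 51*j^2 - 63*j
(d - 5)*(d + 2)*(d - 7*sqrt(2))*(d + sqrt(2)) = d^4 - 6*sqrt(2)*d^3 - 3*d^3 - 24*d^2 + 18*sqrt(2)*d^2 + 42*d + 60*sqrt(2)*d + 140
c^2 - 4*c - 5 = (c - 5)*(c + 1)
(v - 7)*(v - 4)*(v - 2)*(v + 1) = v^4 - 12*v^3 + 37*v^2 - 6*v - 56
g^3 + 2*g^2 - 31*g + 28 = (g - 4)*(g - 1)*(g + 7)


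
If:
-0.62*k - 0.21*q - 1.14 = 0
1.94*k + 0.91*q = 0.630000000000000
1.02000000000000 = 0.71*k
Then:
No Solution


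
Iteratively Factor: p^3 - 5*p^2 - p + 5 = (p + 1)*(p^2 - 6*p + 5) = (p - 1)*(p + 1)*(p - 5)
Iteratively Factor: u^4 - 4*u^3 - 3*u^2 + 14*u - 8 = (u - 1)*(u^3 - 3*u^2 - 6*u + 8) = (u - 1)^2*(u^2 - 2*u - 8) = (u - 4)*(u - 1)^2*(u + 2)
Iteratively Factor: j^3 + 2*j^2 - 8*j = (j + 4)*(j^2 - 2*j) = (j - 2)*(j + 4)*(j)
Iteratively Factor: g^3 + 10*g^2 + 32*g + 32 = (g + 2)*(g^2 + 8*g + 16) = (g + 2)*(g + 4)*(g + 4)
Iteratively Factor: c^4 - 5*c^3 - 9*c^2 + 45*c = (c - 3)*(c^3 - 2*c^2 - 15*c) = (c - 3)*(c + 3)*(c^2 - 5*c) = c*(c - 3)*(c + 3)*(c - 5)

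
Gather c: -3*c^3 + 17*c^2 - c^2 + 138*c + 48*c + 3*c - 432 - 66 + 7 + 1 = -3*c^3 + 16*c^2 + 189*c - 490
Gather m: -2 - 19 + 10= -11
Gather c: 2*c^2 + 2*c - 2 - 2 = 2*c^2 + 2*c - 4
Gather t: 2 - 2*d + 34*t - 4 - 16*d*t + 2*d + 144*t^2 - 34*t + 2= -16*d*t + 144*t^2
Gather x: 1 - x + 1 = 2 - x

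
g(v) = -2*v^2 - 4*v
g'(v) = -4*v - 4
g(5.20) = -74.88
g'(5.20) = -24.80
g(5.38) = -79.41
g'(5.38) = -25.52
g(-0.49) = 1.48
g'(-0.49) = -2.04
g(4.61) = -60.94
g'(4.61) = -22.44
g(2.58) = -23.63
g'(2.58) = -14.32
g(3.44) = -37.43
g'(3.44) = -17.76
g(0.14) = -0.60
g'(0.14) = -4.56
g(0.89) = -5.14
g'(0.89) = -7.56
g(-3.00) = -6.00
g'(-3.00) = 8.00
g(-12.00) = -240.00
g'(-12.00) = 44.00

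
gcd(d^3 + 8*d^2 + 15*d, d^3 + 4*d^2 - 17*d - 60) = d^2 + 8*d + 15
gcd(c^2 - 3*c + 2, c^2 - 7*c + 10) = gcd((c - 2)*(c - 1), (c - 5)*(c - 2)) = c - 2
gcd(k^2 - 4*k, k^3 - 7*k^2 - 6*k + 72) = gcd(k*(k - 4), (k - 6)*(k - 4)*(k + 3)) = k - 4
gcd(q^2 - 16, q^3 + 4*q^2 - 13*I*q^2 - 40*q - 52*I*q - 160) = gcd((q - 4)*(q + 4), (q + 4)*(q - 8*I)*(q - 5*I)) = q + 4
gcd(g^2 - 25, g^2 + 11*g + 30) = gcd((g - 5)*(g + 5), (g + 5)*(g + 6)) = g + 5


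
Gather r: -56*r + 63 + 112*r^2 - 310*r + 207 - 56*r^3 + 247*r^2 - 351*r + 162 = -56*r^3 + 359*r^2 - 717*r + 432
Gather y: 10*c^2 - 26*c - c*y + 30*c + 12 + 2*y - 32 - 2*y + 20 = 10*c^2 - c*y + 4*c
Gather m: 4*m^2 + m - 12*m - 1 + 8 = 4*m^2 - 11*m + 7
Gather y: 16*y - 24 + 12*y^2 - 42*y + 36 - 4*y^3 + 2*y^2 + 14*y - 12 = -4*y^3 + 14*y^2 - 12*y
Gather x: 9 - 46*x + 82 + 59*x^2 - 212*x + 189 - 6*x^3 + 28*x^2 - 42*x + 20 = -6*x^3 + 87*x^2 - 300*x + 300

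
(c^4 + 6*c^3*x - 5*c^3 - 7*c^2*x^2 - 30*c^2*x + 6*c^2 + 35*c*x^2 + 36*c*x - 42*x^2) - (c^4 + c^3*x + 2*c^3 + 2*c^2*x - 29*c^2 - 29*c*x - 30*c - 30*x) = 5*c^3*x - 7*c^3 - 7*c^2*x^2 - 32*c^2*x + 35*c^2 + 35*c*x^2 + 65*c*x + 30*c - 42*x^2 + 30*x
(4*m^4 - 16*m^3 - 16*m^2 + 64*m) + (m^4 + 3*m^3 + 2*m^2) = 5*m^4 - 13*m^3 - 14*m^2 + 64*m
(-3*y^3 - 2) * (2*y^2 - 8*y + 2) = -6*y^5 + 24*y^4 - 6*y^3 - 4*y^2 + 16*y - 4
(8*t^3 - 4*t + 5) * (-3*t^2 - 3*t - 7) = -24*t^5 - 24*t^4 - 44*t^3 - 3*t^2 + 13*t - 35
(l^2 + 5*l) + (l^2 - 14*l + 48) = 2*l^2 - 9*l + 48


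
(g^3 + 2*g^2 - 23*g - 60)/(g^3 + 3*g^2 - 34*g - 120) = (g^2 - 2*g - 15)/(g^2 - g - 30)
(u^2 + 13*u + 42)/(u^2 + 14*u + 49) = (u + 6)/(u + 7)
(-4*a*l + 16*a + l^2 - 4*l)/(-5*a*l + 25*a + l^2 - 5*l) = (4*a*l - 16*a - l^2 + 4*l)/(5*a*l - 25*a - l^2 + 5*l)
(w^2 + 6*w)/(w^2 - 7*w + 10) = w*(w + 6)/(w^2 - 7*w + 10)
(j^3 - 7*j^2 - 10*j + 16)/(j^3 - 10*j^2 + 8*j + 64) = (j - 1)/(j - 4)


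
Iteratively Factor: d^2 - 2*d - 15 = (d + 3)*(d - 5)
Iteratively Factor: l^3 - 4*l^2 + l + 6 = (l + 1)*(l^2 - 5*l + 6) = (l - 2)*(l + 1)*(l - 3)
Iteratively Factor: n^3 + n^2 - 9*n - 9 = (n - 3)*(n^2 + 4*n + 3) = (n - 3)*(n + 1)*(n + 3)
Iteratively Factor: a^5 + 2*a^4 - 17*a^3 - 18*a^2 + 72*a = (a)*(a^4 + 2*a^3 - 17*a^2 - 18*a + 72) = a*(a + 3)*(a^3 - a^2 - 14*a + 24) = a*(a + 3)*(a + 4)*(a^2 - 5*a + 6) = a*(a - 2)*(a + 3)*(a + 4)*(a - 3)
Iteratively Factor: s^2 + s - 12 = (s - 3)*(s + 4)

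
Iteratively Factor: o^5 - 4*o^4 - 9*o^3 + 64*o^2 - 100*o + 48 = (o - 3)*(o^4 - o^3 - 12*o^2 + 28*o - 16) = (o - 3)*(o + 4)*(o^3 - 5*o^2 + 8*o - 4) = (o - 3)*(o - 2)*(o + 4)*(o^2 - 3*o + 2) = (o - 3)*(o - 2)*(o - 1)*(o + 4)*(o - 2)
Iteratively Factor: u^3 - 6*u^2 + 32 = (u - 4)*(u^2 - 2*u - 8) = (u - 4)^2*(u + 2)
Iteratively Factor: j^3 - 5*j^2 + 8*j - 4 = (j - 1)*(j^2 - 4*j + 4) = (j - 2)*(j - 1)*(j - 2)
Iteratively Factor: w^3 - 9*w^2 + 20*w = (w)*(w^2 - 9*w + 20) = w*(w - 4)*(w - 5)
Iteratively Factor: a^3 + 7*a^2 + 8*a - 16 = (a + 4)*(a^2 + 3*a - 4) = (a + 4)^2*(a - 1)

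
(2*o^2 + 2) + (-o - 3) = 2*o^2 - o - 1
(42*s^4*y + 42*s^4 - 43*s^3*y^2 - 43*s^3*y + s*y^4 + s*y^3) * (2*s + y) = 84*s^5*y + 84*s^5 - 44*s^4*y^2 - 44*s^4*y - 43*s^3*y^3 - 43*s^3*y^2 + 2*s^2*y^4 + 2*s^2*y^3 + s*y^5 + s*y^4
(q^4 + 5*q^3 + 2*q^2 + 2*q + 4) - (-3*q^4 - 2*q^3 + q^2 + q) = 4*q^4 + 7*q^3 + q^2 + q + 4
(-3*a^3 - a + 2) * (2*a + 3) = -6*a^4 - 9*a^3 - 2*a^2 + a + 6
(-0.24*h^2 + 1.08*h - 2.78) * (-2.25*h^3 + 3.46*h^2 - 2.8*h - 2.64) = 0.54*h^5 - 3.2604*h^4 + 10.6638*h^3 - 12.0092*h^2 + 4.9328*h + 7.3392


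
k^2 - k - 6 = (k - 3)*(k + 2)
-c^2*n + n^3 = n*(-c + n)*(c + n)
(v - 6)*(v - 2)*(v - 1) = v^3 - 9*v^2 + 20*v - 12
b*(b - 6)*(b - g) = b^3 - b^2*g - 6*b^2 + 6*b*g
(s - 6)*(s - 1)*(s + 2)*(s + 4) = s^4 - s^3 - 28*s^2 - 20*s + 48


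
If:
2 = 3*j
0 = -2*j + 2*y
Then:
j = 2/3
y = 2/3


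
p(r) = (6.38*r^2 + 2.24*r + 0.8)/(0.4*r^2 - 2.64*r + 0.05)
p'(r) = (2.64 - 0.8*r)*(6.38*r^2 + 2.24*r + 0.8)/(0.4*r^2 - 2.64*r + 0.05)^2 + (12.76*r + 2.24)/(0.4*r^2 - 2.64*r + 0.05)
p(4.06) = -28.24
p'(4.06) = -17.48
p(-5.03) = 6.44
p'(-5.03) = -0.81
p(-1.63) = 2.60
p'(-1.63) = -1.53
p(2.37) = -10.59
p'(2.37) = -6.21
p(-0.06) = 3.28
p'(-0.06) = 49.06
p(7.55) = 130.66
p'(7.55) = -118.42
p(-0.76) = 1.22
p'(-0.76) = -1.53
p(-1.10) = 1.76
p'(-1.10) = -1.63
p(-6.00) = 7.17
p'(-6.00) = -0.69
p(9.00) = 61.88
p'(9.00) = -19.00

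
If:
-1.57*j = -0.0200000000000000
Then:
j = 0.01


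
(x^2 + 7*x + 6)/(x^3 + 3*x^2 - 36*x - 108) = (x + 1)/(x^2 - 3*x - 18)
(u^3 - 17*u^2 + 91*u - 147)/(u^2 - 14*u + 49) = u - 3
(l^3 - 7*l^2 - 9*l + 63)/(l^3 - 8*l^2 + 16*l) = (l^3 - 7*l^2 - 9*l + 63)/(l*(l^2 - 8*l + 16))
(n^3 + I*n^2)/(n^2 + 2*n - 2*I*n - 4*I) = n^2*(n + I)/(n^2 + 2*n*(1 - I) - 4*I)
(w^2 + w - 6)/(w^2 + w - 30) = (w^2 + w - 6)/(w^2 + w - 30)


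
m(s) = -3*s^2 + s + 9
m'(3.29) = -18.74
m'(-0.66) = 4.96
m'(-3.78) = 23.68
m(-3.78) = -37.65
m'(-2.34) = 15.04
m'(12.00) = -71.00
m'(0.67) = -3.02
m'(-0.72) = 5.32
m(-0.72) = 6.72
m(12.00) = -411.00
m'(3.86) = -22.16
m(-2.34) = -9.77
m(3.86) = -31.84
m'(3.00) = -17.00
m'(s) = 1 - 6*s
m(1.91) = -0.03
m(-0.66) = 7.03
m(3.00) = -15.00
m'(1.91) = -10.46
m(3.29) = -20.18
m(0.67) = 8.32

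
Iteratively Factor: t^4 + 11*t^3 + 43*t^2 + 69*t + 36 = (t + 1)*(t^3 + 10*t^2 + 33*t + 36) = (t + 1)*(t + 3)*(t^2 + 7*t + 12) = (t + 1)*(t + 3)*(t + 4)*(t + 3)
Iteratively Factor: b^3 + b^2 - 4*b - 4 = (b + 2)*(b^2 - b - 2) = (b + 1)*(b + 2)*(b - 2)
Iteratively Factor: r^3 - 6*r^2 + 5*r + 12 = (r - 3)*(r^2 - 3*r - 4) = (r - 4)*(r - 3)*(r + 1)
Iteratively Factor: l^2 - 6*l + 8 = (l - 2)*(l - 4)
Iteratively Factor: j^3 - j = (j + 1)*(j^2 - j) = (j - 1)*(j + 1)*(j)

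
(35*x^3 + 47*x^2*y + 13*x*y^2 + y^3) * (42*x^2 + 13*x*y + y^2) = 1470*x^5 + 2429*x^4*y + 1192*x^3*y^2 + 258*x^2*y^3 + 26*x*y^4 + y^5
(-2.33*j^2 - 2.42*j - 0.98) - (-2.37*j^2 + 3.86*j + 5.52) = 0.04*j^2 - 6.28*j - 6.5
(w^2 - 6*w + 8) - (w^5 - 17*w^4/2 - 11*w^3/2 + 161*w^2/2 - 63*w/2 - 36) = -w^5 + 17*w^4/2 + 11*w^3/2 - 159*w^2/2 + 51*w/2 + 44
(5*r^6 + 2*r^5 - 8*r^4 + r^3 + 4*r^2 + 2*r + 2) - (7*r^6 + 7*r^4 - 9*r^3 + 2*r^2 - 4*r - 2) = -2*r^6 + 2*r^5 - 15*r^4 + 10*r^3 + 2*r^2 + 6*r + 4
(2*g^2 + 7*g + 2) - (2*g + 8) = 2*g^2 + 5*g - 6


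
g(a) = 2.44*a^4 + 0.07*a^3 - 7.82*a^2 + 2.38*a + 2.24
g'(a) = 9.76*a^3 + 0.21*a^2 - 15.64*a + 2.38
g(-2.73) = 71.57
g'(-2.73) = -151.94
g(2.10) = 20.85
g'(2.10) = 60.85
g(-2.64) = 58.69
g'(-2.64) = -134.45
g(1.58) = 1.96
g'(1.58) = 16.69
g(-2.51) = 42.74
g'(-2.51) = -111.38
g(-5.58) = 2098.83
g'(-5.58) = -1599.52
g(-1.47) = -6.99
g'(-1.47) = -5.18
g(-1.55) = -6.41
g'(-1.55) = -9.22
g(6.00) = 2912.36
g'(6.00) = 2024.26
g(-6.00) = 2853.56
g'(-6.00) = -2004.38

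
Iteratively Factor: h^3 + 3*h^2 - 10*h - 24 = (h + 4)*(h^2 - h - 6) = (h - 3)*(h + 4)*(h + 2)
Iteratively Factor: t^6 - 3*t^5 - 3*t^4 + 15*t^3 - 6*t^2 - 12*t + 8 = (t + 2)*(t^5 - 5*t^4 + 7*t^3 + t^2 - 8*t + 4) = (t - 1)*(t + 2)*(t^4 - 4*t^3 + 3*t^2 + 4*t - 4) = (t - 2)*(t - 1)*(t + 2)*(t^3 - 2*t^2 - t + 2) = (t - 2)^2*(t - 1)*(t + 2)*(t^2 - 1) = (t - 2)^2*(t - 1)^2*(t + 2)*(t + 1)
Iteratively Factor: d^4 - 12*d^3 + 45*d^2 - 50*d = (d - 5)*(d^3 - 7*d^2 + 10*d) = (d - 5)^2*(d^2 - 2*d) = (d - 5)^2*(d - 2)*(d)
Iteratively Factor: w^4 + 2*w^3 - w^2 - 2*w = (w)*(w^3 + 2*w^2 - w - 2) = w*(w + 2)*(w^2 - 1) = w*(w + 1)*(w + 2)*(w - 1)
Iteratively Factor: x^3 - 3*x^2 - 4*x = (x + 1)*(x^2 - 4*x) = x*(x + 1)*(x - 4)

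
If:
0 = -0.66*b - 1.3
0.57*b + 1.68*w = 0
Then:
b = -1.97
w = 0.67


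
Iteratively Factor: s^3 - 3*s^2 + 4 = (s + 1)*(s^2 - 4*s + 4) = (s - 2)*(s + 1)*(s - 2)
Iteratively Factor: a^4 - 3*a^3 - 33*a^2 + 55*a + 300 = (a - 5)*(a^3 + 2*a^2 - 23*a - 60) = (a - 5)^2*(a^2 + 7*a + 12) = (a - 5)^2*(a + 3)*(a + 4)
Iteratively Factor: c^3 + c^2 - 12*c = (c + 4)*(c^2 - 3*c) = (c - 3)*(c + 4)*(c)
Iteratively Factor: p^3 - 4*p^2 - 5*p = (p)*(p^2 - 4*p - 5) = p*(p - 5)*(p + 1)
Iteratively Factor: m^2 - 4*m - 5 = (m + 1)*(m - 5)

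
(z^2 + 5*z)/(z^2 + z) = (z + 5)/(z + 1)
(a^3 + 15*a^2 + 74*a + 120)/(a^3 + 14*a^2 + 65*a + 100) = (a + 6)/(a + 5)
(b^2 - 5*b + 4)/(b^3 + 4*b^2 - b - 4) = (b - 4)/(b^2 + 5*b + 4)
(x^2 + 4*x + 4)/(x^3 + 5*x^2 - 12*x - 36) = (x + 2)/(x^2 + 3*x - 18)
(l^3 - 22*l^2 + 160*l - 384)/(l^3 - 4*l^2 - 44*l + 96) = (l^2 - 14*l + 48)/(l^2 + 4*l - 12)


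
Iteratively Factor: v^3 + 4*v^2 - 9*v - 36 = (v + 4)*(v^2 - 9) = (v - 3)*(v + 4)*(v + 3)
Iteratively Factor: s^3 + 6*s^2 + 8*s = (s)*(s^2 + 6*s + 8) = s*(s + 4)*(s + 2)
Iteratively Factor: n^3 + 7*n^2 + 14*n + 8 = (n + 4)*(n^2 + 3*n + 2) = (n + 1)*(n + 4)*(n + 2)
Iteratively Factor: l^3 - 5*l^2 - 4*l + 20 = (l - 5)*(l^2 - 4) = (l - 5)*(l - 2)*(l + 2)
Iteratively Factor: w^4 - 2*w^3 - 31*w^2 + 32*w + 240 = (w - 4)*(w^3 + 2*w^2 - 23*w - 60) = (w - 5)*(w - 4)*(w^2 + 7*w + 12) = (w - 5)*(w - 4)*(w + 3)*(w + 4)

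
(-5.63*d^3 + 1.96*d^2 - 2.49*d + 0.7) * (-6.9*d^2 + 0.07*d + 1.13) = 38.847*d^5 - 13.9181*d^4 + 10.9563*d^3 - 2.7895*d^2 - 2.7647*d + 0.791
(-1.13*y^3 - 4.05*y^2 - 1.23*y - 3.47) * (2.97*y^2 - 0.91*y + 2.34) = -3.3561*y^5 - 11.0002*y^4 - 2.6118*y^3 - 18.6636*y^2 + 0.279500000000001*y - 8.1198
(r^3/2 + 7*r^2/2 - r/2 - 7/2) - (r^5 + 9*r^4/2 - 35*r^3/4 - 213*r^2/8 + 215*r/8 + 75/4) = -r^5 - 9*r^4/2 + 37*r^3/4 + 241*r^2/8 - 219*r/8 - 89/4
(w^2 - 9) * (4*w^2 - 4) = 4*w^4 - 40*w^2 + 36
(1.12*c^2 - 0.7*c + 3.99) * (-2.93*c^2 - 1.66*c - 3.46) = -3.2816*c^4 + 0.1918*c^3 - 14.4039*c^2 - 4.2014*c - 13.8054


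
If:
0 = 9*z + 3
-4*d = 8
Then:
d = -2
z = -1/3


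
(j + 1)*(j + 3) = j^2 + 4*j + 3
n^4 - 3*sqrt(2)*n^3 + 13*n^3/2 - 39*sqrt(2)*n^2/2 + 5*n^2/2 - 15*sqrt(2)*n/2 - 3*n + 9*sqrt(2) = (n - 1/2)*(n + 1)*(n + 6)*(n - 3*sqrt(2))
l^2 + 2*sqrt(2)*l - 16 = (l - 2*sqrt(2))*(l + 4*sqrt(2))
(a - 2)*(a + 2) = a^2 - 4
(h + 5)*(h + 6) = h^2 + 11*h + 30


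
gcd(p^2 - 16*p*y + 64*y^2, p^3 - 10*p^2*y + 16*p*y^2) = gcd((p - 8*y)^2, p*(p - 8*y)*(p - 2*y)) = -p + 8*y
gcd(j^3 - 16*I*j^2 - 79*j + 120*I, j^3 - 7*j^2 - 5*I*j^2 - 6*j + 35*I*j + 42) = j - 3*I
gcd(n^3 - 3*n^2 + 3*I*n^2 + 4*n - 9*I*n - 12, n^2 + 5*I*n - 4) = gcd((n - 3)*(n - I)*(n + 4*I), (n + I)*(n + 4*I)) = n + 4*I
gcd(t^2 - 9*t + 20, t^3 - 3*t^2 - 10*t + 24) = t - 4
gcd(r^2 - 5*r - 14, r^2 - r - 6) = r + 2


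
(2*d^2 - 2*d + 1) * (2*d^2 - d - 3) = 4*d^4 - 6*d^3 - 2*d^2 + 5*d - 3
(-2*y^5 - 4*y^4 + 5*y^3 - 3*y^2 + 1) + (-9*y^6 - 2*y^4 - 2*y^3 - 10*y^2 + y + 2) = -9*y^6 - 2*y^5 - 6*y^4 + 3*y^3 - 13*y^2 + y + 3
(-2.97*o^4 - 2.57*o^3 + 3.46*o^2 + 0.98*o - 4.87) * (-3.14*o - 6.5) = 9.3258*o^5 + 27.3748*o^4 + 5.8406*o^3 - 25.5672*o^2 + 8.9218*o + 31.655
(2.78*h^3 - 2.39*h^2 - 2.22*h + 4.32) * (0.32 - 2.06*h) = -5.7268*h^4 + 5.813*h^3 + 3.8084*h^2 - 9.6096*h + 1.3824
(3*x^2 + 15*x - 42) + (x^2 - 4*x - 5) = 4*x^2 + 11*x - 47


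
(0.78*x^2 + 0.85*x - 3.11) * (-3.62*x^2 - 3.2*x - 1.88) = -2.8236*x^4 - 5.573*x^3 + 7.0718*x^2 + 8.354*x + 5.8468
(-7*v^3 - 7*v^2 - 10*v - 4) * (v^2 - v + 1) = -7*v^5 - 10*v^3 - v^2 - 6*v - 4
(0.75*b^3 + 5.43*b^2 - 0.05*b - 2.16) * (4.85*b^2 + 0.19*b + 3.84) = 3.6375*b^5 + 26.478*b^4 + 3.6692*b^3 + 10.3657*b^2 - 0.6024*b - 8.2944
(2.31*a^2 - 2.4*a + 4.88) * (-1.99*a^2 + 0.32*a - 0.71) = -4.5969*a^4 + 5.5152*a^3 - 12.1193*a^2 + 3.2656*a - 3.4648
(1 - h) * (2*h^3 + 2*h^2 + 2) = -2*h^4 + 2*h^2 - 2*h + 2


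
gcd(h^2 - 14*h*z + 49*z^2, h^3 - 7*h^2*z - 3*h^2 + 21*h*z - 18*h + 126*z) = -h + 7*z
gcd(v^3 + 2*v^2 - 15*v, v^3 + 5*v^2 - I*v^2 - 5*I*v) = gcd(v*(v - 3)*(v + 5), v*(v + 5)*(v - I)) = v^2 + 5*v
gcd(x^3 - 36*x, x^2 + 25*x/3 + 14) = x + 6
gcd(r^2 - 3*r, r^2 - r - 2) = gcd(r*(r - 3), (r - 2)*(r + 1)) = 1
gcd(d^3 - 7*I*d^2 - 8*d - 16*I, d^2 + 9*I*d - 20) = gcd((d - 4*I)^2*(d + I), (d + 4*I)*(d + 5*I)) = 1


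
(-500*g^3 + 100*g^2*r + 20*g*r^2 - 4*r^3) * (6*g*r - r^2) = -3000*g^4*r + 1100*g^3*r^2 + 20*g^2*r^3 - 44*g*r^4 + 4*r^5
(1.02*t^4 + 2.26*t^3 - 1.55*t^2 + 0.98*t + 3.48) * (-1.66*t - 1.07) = -1.6932*t^5 - 4.843*t^4 + 0.1548*t^3 + 0.0317000000000003*t^2 - 6.8254*t - 3.7236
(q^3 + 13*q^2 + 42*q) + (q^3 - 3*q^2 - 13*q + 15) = 2*q^3 + 10*q^2 + 29*q + 15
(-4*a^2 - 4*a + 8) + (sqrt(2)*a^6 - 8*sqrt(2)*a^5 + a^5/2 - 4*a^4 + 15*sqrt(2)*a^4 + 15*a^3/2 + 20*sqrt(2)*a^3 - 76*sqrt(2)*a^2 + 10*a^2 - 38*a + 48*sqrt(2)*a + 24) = sqrt(2)*a^6 - 8*sqrt(2)*a^5 + a^5/2 - 4*a^4 + 15*sqrt(2)*a^4 + 15*a^3/2 + 20*sqrt(2)*a^3 - 76*sqrt(2)*a^2 + 6*a^2 - 42*a + 48*sqrt(2)*a + 32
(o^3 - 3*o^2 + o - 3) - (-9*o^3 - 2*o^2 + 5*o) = 10*o^3 - o^2 - 4*o - 3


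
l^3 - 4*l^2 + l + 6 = (l - 3)*(l - 2)*(l + 1)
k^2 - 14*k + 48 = (k - 8)*(k - 6)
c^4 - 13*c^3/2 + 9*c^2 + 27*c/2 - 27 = (c - 3)^2*(c - 2)*(c + 3/2)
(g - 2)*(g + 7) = g^2 + 5*g - 14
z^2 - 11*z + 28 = (z - 7)*(z - 4)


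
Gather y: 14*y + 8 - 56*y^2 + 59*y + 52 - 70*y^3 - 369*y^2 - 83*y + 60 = -70*y^3 - 425*y^2 - 10*y + 120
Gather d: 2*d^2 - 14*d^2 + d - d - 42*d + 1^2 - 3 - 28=-12*d^2 - 42*d - 30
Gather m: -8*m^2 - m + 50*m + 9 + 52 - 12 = -8*m^2 + 49*m + 49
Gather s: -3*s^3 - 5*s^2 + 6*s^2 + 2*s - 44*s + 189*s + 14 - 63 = -3*s^3 + s^2 + 147*s - 49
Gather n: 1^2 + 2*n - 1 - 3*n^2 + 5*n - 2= -3*n^2 + 7*n - 2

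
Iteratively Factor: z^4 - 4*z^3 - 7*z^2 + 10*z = (z - 1)*(z^3 - 3*z^2 - 10*z) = z*(z - 1)*(z^2 - 3*z - 10) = z*(z - 1)*(z + 2)*(z - 5)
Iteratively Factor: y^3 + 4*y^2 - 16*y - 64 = (y + 4)*(y^2 - 16) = (y + 4)^2*(y - 4)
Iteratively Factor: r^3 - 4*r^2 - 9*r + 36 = (r - 3)*(r^2 - r - 12) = (r - 4)*(r - 3)*(r + 3)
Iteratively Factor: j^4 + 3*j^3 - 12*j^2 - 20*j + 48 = (j + 3)*(j^3 - 12*j + 16) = (j - 2)*(j + 3)*(j^2 + 2*j - 8) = (j - 2)*(j + 3)*(j + 4)*(j - 2)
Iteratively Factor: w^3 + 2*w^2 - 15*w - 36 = (w + 3)*(w^2 - w - 12) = (w + 3)^2*(w - 4)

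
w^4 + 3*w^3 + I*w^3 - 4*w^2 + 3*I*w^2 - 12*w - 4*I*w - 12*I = (w - 2)*(w + 2)*(w + 3)*(w + I)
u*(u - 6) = u^2 - 6*u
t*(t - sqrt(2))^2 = t^3 - 2*sqrt(2)*t^2 + 2*t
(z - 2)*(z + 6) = z^2 + 4*z - 12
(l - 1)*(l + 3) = l^2 + 2*l - 3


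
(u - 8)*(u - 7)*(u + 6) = u^3 - 9*u^2 - 34*u + 336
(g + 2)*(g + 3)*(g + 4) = g^3 + 9*g^2 + 26*g + 24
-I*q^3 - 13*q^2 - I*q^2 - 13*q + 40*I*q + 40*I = (q - 8*I)*(q - 5*I)*(-I*q - I)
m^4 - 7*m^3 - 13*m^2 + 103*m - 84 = (m - 7)*(m - 3)*(m - 1)*(m + 4)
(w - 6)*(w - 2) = w^2 - 8*w + 12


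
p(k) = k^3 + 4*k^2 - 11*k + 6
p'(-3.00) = -8.00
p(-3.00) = 48.00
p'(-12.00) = 325.00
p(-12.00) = -1014.00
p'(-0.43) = -13.89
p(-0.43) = 11.39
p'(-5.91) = 46.50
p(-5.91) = 4.30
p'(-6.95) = 78.31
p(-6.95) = -60.04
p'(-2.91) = -8.88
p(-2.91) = 47.24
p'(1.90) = 15.03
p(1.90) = 6.40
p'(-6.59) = 66.56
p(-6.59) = -33.99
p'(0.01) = -10.92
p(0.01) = 5.89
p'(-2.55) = -11.89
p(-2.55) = 43.48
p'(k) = 3*k^2 + 8*k - 11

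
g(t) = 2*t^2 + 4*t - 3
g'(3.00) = 16.00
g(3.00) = 27.00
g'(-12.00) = -44.00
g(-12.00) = 237.00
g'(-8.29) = -29.16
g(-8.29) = 101.29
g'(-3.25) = -9.00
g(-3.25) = 5.12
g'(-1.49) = -1.96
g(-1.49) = -4.52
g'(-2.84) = -7.36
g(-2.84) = 1.77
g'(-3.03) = -8.12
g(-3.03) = 3.24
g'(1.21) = 8.84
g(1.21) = 4.77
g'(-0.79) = 0.84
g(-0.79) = -4.91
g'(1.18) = 8.72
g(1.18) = 4.50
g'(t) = 4*t + 4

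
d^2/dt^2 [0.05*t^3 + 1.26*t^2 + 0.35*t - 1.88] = 0.3*t + 2.52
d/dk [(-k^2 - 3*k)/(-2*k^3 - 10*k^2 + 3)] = (-2*k^2*(k + 3)*(3*k + 10) + (2*k + 3)*(2*k^3 + 10*k^2 - 3))/(2*k^3 + 10*k^2 - 3)^2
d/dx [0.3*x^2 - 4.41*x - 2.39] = 0.6*x - 4.41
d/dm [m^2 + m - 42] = 2*m + 1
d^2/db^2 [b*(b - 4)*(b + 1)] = 6*b - 6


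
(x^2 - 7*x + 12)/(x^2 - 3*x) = (x - 4)/x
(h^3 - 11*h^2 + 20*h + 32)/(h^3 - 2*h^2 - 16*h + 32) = (h^2 - 7*h - 8)/(h^2 + 2*h - 8)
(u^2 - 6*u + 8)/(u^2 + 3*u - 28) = (u - 2)/(u + 7)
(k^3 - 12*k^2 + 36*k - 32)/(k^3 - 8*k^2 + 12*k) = (k^2 - 10*k + 16)/(k*(k - 6))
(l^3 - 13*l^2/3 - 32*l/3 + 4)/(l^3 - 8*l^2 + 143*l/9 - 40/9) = 3*(l^2 - 4*l - 12)/(3*l^2 - 23*l + 40)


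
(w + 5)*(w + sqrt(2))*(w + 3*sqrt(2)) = w^3 + 5*w^2 + 4*sqrt(2)*w^2 + 6*w + 20*sqrt(2)*w + 30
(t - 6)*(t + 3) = t^2 - 3*t - 18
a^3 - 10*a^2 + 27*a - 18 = (a - 6)*(a - 3)*(a - 1)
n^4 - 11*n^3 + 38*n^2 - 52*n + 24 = (n - 6)*(n - 2)^2*(n - 1)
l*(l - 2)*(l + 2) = l^3 - 4*l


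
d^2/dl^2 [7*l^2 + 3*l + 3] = 14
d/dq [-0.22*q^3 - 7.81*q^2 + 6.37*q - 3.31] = -0.66*q^2 - 15.62*q + 6.37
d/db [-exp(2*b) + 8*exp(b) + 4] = 2*(4 - exp(b))*exp(b)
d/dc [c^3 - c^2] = c*(3*c - 2)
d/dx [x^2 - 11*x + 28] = 2*x - 11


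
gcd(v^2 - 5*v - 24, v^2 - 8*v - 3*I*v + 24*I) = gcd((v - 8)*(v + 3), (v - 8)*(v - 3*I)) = v - 8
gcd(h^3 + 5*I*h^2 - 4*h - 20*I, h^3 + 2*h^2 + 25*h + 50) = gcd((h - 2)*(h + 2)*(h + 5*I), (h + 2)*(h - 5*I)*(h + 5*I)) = h^2 + h*(2 + 5*I) + 10*I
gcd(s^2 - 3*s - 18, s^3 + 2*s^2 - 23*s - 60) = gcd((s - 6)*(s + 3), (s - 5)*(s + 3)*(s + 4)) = s + 3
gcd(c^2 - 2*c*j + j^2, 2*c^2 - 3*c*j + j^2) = c - j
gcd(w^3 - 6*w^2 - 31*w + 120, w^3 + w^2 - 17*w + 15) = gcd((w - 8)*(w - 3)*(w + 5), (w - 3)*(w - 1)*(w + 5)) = w^2 + 2*w - 15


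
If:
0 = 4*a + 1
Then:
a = -1/4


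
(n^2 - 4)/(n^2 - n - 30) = (4 - n^2)/(-n^2 + n + 30)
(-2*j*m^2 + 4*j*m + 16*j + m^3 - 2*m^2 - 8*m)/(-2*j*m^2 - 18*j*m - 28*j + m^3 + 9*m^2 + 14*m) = (m - 4)/(m + 7)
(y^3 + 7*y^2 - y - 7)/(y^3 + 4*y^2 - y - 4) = (y + 7)/(y + 4)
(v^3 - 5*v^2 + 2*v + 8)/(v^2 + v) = v - 6 + 8/v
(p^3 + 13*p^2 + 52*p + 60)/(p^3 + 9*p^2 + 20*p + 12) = (p + 5)/(p + 1)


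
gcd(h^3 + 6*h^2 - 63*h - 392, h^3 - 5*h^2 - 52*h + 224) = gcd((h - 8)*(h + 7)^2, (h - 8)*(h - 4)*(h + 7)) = h^2 - h - 56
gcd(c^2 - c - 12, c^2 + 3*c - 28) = c - 4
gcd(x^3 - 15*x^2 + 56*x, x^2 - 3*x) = x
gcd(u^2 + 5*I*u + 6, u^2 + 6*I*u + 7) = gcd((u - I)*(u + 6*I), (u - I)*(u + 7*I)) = u - I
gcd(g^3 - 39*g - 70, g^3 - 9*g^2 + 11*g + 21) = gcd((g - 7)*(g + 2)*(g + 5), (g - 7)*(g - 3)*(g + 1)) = g - 7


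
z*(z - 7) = z^2 - 7*z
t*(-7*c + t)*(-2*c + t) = 14*c^2*t - 9*c*t^2 + t^3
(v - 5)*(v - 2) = v^2 - 7*v + 10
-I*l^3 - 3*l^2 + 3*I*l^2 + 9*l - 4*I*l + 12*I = (l - 3)*(l - 4*I)*(-I*l + 1)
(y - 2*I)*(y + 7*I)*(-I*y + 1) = -I*y^3 + 6*y^2 - 9*I*y + 14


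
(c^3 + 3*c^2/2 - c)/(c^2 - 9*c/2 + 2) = c*(c + 2)/(c - 4)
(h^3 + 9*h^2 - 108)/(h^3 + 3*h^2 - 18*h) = (h + 6)/h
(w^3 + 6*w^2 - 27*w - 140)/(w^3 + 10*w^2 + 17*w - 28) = (w - 5)/(w - 1)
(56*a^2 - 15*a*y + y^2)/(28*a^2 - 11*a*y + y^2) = (-8*a + y)/(-4*a + y)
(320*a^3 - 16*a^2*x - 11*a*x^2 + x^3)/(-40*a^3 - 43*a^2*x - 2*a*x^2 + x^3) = (-8*a + x)/(a + x)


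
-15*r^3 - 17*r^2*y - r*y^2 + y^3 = (-5*r + y)*(r + y)*(3*r + y)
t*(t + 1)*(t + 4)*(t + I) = t^4 + 5*t^3 + I*t^3 + 4*t^2 + 5*I*t^2 + 4*I*t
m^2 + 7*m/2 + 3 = (m + 3/2)*(m + 2)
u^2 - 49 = (u - 7)*(u + 7)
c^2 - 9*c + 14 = (c - 7)*(c - 2)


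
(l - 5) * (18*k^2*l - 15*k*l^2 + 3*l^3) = 18*k^2*l^2 - 90*k^2*l - 15*k*l^3 + 75*k*l^2 + 3*l^4 - 15*l^3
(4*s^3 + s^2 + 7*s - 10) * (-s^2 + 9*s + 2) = -4*s^5 + 35*s^4 + 10*s^3 + 75*s^2 - 76*s - 20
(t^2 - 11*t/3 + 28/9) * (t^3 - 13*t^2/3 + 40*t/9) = t^5 - 8*t^4 + 211*t^3/9 - 268*t^2/9 + 1120*t/81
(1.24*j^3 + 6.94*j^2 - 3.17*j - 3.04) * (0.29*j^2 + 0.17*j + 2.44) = 0.3596*j^5 + 2.2234*j^4 + 3.2861*j^3 + 15.5131*j^2 - 8.2516*j - 7.4176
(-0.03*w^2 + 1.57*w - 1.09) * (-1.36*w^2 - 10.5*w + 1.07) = 0.0408*w^4 - 1.8202*w^3 - 15.0347*w^2 + 13.1249*w - 1.1663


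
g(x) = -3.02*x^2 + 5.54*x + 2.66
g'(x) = 5.54 - 6.04*x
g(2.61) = -3.45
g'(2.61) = -10.22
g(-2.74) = -35.19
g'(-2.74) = 22.09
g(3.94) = -22.39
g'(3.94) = -18.26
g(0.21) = 3.69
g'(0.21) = 4.27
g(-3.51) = -53.99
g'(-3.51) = 26.74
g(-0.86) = -4.34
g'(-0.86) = 10.73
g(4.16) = -26.56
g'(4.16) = -19.59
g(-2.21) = -24.33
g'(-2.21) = 18.89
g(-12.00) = -498.70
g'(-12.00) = 78.02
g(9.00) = -192.10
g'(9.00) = -48.82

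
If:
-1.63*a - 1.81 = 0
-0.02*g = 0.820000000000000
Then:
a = -1.11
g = -41.00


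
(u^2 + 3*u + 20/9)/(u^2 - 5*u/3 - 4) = (u + 5/3)/(u - 3)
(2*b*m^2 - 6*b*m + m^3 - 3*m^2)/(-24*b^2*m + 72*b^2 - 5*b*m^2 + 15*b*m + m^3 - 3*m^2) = m*(-2*b - m)/(24*b^2 + 5*b*m - m^2)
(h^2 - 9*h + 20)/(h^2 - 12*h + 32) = (h - 5)/(h - 8)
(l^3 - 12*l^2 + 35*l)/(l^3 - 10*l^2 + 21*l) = (l - 5)/(l - 3)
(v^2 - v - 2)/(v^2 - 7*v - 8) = (v - 2)/(v - 8)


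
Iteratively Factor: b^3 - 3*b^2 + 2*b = (b - 2)*(b^2 - b) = (b - 2)*(b - 1)*(b)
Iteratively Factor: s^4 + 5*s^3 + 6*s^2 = (s)*(s^3 + 5*s^2 + 6*s) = s*(s + 3)*(s^2 + 2*s) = s*(s + 2)*(s + 3)*(s)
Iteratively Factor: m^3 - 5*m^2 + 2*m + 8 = (m - 4)*(m^2 - m - 2) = (m - 4)*(m + 1)*(m - 2)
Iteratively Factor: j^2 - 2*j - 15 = (j - 5)*(j + 3)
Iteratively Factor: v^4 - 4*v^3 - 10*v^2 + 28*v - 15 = (v - 5)*(v^3 + v^2 - 5*v + 3) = (v - 5)*(v - 1)*(v^2 + 2*v - 3) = (v - 5)*(v - 1)*(v + 3)*(v - 1)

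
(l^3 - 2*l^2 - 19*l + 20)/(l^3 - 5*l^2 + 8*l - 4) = (l^2 - l - 20)/(l^2 - 4*l + 4)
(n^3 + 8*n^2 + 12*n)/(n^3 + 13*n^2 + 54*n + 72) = n*(n + 2)/(n^2 + 7*n + 12)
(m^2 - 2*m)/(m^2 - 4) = m/(m + 2)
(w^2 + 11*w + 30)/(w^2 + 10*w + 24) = (w + 5)/(w + 4)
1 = 1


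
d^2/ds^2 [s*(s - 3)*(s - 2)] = 6*s - 10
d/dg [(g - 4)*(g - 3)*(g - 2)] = 3*g^2 - 18*g + 26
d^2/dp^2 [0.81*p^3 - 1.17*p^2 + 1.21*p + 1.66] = 4.86*p - 2.34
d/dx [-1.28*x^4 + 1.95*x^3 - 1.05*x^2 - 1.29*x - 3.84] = -5.12*x^3 + 5.85*x^2 - 2.1*x - 1.29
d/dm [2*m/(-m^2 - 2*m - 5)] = 2*(m^2 - 5)/(m^4 + 4*m^3 + 14*m^2 + 20*m + 25)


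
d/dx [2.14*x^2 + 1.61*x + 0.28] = 4.28*x + 1.61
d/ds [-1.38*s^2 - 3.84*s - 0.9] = -2.76*s - 3.84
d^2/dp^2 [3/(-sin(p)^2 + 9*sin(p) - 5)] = 3*(4*sin(p)^4 - 27*sin(p)^3 + 55*sin(p)^2 + 99*sin(p) - 152)/(sin(p)^2 - 9*sin(p) + 5)^3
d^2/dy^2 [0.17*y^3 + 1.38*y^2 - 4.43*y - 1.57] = 1.02*y + 2.76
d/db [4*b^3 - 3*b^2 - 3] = 6*b*(2*b - 1)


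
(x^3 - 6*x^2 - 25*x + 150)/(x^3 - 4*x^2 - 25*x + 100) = (x - 6)/(x - 4)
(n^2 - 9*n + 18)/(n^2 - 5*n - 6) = (n - 3)/(n + 1)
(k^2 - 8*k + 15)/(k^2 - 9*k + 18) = (k - 5)/(k - 6)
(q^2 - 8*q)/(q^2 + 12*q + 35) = q*(q - 8)/(q^2 + 12*q + 35)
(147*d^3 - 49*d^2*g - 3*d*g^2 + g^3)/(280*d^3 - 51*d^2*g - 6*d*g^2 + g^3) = (21*d^2 - 10*d*g + g^2)/(40*d^2 - 13*d*g + g^2)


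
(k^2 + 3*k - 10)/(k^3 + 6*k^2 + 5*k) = (k - 2)/(k*(k + 1))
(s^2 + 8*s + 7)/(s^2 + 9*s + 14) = (s + 1)/(s + 2)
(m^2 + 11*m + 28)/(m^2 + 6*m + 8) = (m + 7)/(m + 2)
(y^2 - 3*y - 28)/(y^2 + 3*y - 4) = (y - 7)/(y - 1)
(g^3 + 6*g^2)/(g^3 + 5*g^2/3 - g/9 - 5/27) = 27*g^2*(g + 6)/(27*g^3 + 45*g^2 - 3*g - 5)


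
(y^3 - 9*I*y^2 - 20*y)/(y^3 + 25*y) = (y - 4*I)/(y + 5*I)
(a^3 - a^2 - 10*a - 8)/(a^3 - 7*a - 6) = (a - 4)/(a - 3)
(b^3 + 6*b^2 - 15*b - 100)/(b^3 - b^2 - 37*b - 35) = (b^2 + b - 20)/(b^2 - 6*b - 7)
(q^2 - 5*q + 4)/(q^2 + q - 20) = (q - 1)/(q + 5)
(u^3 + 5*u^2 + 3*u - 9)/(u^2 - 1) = (u^2 + 6*u + 9)/(u + 1)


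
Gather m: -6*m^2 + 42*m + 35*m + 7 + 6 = -6*m^2 + 77*m + 13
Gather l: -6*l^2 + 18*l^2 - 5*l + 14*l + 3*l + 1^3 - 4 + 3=12*l^2 + 12*l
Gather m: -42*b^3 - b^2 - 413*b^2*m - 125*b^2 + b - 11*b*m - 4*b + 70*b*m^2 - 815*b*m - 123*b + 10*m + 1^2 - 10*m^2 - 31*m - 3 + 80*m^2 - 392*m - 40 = -42*b^3 - 126*b^2 - 126*b + m^2*(70*b + 70) + m*(-413*b^2 - 826*b - 413) - 42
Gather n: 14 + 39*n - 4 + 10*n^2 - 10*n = 10*n^2 + 29*n + 10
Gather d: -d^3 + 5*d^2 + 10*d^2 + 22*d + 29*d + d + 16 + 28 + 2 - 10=-d^3 + 15*d^2 + 52*d + 36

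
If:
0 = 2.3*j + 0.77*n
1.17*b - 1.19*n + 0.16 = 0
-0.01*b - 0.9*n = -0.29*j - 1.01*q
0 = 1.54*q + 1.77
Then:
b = -1.31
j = 0.39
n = -1.15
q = -1.15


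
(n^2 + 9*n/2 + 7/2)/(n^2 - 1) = (n + 7/2)/(n - 1)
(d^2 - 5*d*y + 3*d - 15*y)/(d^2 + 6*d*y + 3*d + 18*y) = (d - 5*y)/(d + 6*y)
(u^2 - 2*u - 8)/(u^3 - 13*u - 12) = (u + 2)/(u^2 + 4*u + 3)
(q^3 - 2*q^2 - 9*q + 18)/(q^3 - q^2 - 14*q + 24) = (q + 3)/(q + 4)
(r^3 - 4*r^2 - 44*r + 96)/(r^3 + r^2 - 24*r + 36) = (r - 8)/(r - 3)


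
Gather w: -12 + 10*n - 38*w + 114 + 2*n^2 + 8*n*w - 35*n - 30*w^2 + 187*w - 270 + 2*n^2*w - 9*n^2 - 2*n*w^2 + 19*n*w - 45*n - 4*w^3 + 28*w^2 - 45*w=-7*n^2 - 70*n - 4*w^3 + w^2*(-2*n - 2) + w*(2*n^2 + 27*n + 104) - 168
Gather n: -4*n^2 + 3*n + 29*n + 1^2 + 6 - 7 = -4*n^2 + 32*n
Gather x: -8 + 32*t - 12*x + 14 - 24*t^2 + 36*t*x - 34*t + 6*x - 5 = -24*t^2 - 2*t + x*(36*t - 6) + 1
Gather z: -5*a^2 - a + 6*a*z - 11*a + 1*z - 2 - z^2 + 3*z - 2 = -5*a^2 - 12*a - z^2 + z*(6*a + 4) - 4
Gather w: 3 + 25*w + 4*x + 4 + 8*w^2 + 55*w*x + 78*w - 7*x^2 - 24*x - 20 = 8*w^2 + w*(55*x + 103) - 7*x^2 - 20*x - 13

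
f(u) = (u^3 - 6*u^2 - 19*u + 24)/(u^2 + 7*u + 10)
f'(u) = (-2*u - 7)*(u^3 - 6*u^2 - 19*u + 24)/(u^2 + 7*u + 10)^2 + (3*u^2 - 12*u - 19)/(u^2 + 7*u + 10) = (u^4 + 14*u^3 + 7*u^2 - 168*u - 358)/(u^4 + 14*u^3 + 69*u^2 + 140*u + 100)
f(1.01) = -0.02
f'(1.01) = -1.54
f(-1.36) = 15.55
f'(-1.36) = -27.34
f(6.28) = -0.90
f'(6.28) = 0.45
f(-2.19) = -49.32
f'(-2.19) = -282.59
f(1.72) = -0.85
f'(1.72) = -0.87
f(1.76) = -0.89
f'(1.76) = -0.85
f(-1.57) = 23.85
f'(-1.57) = -57.50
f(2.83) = -1.46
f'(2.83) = -0.28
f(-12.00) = -33.43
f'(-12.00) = -0.16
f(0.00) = 2.40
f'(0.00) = -3.58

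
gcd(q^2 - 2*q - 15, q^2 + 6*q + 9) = q + 3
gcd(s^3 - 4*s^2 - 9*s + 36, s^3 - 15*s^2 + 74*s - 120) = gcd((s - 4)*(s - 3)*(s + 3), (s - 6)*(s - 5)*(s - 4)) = s - 4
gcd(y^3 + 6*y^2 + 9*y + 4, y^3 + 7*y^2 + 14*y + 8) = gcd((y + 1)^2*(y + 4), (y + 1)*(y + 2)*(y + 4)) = y^2 + 5*y + 4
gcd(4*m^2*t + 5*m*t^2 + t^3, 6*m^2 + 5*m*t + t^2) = 1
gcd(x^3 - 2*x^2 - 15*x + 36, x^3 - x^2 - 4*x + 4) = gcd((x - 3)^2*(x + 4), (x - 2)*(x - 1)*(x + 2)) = 1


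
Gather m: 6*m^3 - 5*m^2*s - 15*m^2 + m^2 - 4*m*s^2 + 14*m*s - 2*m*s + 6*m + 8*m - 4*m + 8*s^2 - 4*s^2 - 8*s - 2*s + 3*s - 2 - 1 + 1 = 6*m^3 + m^2*(-5*s - 14) + m*(-4*s^2 + 12*s + 10) + 4*s^2 - 7*s - 2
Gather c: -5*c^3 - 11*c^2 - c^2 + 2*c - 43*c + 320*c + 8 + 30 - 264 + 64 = -5*c^3 - 12*c^2 + 279*c - 162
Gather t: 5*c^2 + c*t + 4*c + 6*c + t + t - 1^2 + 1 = 5*c^2 + 10*c + t*(c + 2)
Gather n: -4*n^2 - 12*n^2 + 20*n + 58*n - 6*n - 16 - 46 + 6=-16*n^2 + 72*n - 56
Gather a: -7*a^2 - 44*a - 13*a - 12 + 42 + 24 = -7*a^2 - 57*a + 54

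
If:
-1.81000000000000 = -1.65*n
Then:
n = 1.10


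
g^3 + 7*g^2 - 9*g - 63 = (g - 3)*(g + 3)*(g + 7)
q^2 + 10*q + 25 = (q + 5)^2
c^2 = c^2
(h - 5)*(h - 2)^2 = h^3 - 9*h^2 + 24*h - 20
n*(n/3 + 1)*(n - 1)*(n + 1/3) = n^4/3 + 7*n^3/9 - 7*n^2/9 - n/3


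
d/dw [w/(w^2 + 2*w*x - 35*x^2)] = (w^2 + 2*w*x - 2*w*(w + x) - 35*x^2)/(w^2 + 2*w*x - 35*x^2)^2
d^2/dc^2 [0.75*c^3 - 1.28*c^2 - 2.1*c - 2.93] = 4.5*c - 2.56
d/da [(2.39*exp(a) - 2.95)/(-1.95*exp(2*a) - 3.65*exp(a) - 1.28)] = (4.6605*exp(2*a) - 11.505*exp(a) - 13.8267)*exp(a)/(3.8025*exp(4*a) + 14.235*exp(3*a) + 18.3145*exp(2*a) + 9.344*exp(a) + 1.6384)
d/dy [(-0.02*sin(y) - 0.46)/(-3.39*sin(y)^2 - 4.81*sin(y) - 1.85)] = (-3.1188*sin(y) + 0.0339*cos(2*y) - 2.2095)*cos(y)/(3.39*sin(y)^2 + 4.81*sin(y) + 1.85)^2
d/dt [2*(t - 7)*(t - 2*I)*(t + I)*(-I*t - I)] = -8*I*t^3 + t^2*(-6 + 36*I) + t*(24 + 20*I) + 14 + 24*I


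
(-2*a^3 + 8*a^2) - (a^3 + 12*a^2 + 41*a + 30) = -3*a^3 - 4*a^2 - 41*a - 30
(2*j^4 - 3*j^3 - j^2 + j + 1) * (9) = 18*j^4 - 27*j^3 - 9*j^2 + 9*j + 9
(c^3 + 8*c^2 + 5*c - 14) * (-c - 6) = -c^4 - 14*c^3 - 53*c^2 - 16*c + 84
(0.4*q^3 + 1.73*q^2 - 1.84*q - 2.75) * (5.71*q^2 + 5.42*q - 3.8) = 2.284*q^5 + 12.0463*q^4 - 2.6498*q^3 - 32.2493*q^2 - 7.913*q + 10.45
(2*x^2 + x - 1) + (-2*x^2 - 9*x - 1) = -8*x - 2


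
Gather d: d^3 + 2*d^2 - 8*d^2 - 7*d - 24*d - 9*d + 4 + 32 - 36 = d^3 - 6*d^2 - 40*d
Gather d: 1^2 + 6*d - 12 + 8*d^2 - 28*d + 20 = 8*d^2 - 22*d + 9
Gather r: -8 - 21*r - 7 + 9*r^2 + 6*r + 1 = 9*r^2 - 15*r - 14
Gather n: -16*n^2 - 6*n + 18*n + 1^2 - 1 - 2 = -16*n^2 + 12*n - 2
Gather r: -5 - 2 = -7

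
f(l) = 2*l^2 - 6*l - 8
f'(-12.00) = -54.00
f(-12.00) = 352.00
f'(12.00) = 42.00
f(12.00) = 208.00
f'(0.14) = -5.44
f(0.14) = -8.80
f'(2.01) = 2.04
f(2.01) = -11.98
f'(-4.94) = -25.76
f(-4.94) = 70.45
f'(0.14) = -5.44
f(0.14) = -8.80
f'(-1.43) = -11.72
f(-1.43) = 4.67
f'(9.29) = 31.16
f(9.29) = 108.87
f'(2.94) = 5.76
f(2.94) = -8.35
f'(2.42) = 3.68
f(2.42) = -10.81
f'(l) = 4*l - 6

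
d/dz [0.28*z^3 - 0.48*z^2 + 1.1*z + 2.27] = 0.84*z^2 - 0.96*z + 1.1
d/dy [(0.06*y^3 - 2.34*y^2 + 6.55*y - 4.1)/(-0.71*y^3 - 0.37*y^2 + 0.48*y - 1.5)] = (-1.6836*y^4 + 9.3586*y^3 - 7.7027*y^2 + 3.986*y - 7.857)/(0.5041*y^6 + 0.5254*y^5 - 0.5447*y^4 + 1.7748*y^3 + 1.3404*y^2 - 1.44*y + 2.25)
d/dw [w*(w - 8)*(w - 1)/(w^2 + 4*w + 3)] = (w^4 + 8*w^3 - 35*w^2 - 54*w + 24)/(w^4 + 8*w^3 + 22*w^2 + 24*w + 9)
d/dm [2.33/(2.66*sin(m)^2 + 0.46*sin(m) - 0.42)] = -(12.3956*sin(m) + 1.0718)*cos(m)/(2.66*sin(m)^2 + 0.46*sin(m) - 0.42)^2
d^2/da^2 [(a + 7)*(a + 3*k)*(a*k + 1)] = 6*a*k + 6*k^2 + 14*k + 2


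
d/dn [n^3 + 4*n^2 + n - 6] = 3*n^2 + 8*n + 1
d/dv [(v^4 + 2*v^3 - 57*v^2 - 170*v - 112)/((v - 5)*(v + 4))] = (2*v^5 - v^4 - 84*v^3 + 107*v^2 + 2504*v + 3288)/(v^4 - 2*v^3 - 39*v^2 + 40*v + 400)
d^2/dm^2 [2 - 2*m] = 0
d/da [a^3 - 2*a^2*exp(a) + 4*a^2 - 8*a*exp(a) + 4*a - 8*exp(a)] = -2*a^2*exp(a) + 3*a^2 - 12*a*exp(a) + 8*a - 16*exp(a) + 4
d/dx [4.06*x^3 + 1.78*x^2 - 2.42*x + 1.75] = 12.18*x^2 + 3.56*x - 2.42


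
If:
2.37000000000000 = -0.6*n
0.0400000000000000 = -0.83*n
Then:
No Solution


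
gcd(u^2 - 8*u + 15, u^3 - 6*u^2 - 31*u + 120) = u - 3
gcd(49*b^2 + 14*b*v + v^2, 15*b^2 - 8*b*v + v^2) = 1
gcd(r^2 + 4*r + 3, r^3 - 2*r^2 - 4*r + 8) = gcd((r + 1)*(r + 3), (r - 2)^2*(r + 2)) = 1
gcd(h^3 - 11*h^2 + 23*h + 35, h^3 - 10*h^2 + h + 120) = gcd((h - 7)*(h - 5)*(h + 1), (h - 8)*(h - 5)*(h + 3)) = h - 5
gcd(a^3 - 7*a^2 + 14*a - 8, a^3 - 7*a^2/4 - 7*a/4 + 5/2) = a^2 - 3*a + 2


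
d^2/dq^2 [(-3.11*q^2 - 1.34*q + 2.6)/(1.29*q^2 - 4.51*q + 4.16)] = (-40.647126*q^3 + 126.096984*q^2 - 47.613384*q - 80.05868)/(2.146689*q^6 - 22.515273*q^5 + 99.484155*q^4 - 236.948635*q^3 + 320.81712*q^2 - 234.144768*q + 71.991296)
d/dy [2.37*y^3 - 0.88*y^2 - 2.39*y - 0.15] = 7.11*y^2 - 1.76*y - 2.39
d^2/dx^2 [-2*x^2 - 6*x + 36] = -4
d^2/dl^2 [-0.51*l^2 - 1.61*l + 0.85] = -1.02000000000000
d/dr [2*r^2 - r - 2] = 4*r - 1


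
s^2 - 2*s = s*(s - 2)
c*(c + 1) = c^2 + c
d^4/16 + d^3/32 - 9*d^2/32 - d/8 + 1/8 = (d/4 + 1/4)*(d/4 + 1/2)*(d - 2)*(d - 1/2)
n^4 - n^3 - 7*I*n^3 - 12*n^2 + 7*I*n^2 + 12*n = n*(n - 1)*(n - 4*I)*(n - 3*I)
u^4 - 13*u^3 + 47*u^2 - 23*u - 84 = (u - 7)*(u - 4)*(u - 3)*(u + 1)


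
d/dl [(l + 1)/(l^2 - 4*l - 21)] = (l^2 - 4*l - 2*(l - 2)*(l + 1) - 21)/(-l^2 + 4*l + 21)^2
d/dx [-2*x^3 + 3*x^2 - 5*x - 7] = -6*x^2 + 6*x - 5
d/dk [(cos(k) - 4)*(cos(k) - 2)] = 2*(3 - cos(k))*sin(k)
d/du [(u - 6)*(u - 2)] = 2*u - 8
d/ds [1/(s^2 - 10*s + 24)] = 2*(5 - s)/(s^2 - 10*s + 24)^2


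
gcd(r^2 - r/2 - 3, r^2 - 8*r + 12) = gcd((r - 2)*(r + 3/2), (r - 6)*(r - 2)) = r - 2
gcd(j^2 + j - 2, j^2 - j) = j - 1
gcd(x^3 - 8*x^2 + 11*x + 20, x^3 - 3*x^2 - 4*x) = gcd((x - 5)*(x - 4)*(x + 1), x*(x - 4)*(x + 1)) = x^2 - 3*x - 4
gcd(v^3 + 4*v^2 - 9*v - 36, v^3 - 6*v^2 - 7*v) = 1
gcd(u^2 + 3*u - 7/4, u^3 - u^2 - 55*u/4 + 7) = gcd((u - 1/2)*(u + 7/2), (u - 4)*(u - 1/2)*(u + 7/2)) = u^2 + 3*u - 7/4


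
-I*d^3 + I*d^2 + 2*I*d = d*(d - 2)*(-I*d - I)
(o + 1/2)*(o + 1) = o^2 + 3*o/2 + 1/2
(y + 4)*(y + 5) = y^2 + 9*y + 20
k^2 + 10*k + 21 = (k + 3)*(k + 7)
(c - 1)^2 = c^2 - 2*c + 1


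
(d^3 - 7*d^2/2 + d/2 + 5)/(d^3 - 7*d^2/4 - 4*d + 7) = 2*(2*d^2 - 3*d - 5)/(4*d^2 + d - 14)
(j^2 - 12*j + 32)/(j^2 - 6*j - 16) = (j - 4)/(j + 2)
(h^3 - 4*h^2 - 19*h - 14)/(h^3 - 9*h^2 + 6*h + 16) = (h^2 - 5*h - 14)/(h^2 - 10*h + 16)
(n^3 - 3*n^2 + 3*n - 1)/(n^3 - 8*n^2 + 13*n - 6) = (n - 1)/(n - 6)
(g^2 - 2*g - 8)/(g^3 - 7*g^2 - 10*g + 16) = (g - 4)/(g^2 - 9*g + 8)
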